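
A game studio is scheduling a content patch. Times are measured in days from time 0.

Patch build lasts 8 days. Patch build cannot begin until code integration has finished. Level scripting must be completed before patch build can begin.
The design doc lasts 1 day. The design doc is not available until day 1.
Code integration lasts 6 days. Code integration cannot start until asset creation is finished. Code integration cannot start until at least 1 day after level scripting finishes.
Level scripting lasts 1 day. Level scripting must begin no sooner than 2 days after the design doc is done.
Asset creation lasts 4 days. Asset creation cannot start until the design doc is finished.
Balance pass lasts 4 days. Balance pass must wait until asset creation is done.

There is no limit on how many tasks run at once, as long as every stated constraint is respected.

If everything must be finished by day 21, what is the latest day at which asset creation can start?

3

Nothing follows patch build; the deadline of day 21 is its only limit. It must start by 21 − 8 = day 13.
Since patch build (must start by day 13) depends on it, code integration must finish by day 13. Backing off its 6-day duration gives a latest start of day 7.
Balance pass must finish by day 21; it takes 4 days, so it must start by 21 − 4 = day 17.
Asset creation must finish in time for code integration (must start by day 7); balance pass (must start by day 17). The tightest is day 7, so asset creation must start by 7 − 4 = day 3.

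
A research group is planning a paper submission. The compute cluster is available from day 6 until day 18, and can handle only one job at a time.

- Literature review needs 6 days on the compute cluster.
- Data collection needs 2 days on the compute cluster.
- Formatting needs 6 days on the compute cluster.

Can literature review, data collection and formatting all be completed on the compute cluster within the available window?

No

The compute cluster window is 18 − 6 = 12 days.
Running back to back, the jobs need 6 + 2 + 6 = 14 days on the compute cluster.
Since 14 > 12, they cannot all fit.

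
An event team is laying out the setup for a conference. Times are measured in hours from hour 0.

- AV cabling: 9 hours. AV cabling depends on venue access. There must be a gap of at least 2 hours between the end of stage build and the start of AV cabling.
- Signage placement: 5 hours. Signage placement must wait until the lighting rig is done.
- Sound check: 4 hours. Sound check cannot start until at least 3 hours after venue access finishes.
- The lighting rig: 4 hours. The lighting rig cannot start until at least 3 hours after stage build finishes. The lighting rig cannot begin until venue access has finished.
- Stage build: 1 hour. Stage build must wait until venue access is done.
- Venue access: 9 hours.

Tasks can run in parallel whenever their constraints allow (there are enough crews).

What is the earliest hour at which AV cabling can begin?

Venue access has no prerequisites, so it starts at hour 0 and finishes at hour 9.
Stage build waits on venue access (finishes hour 9), so it starts at hour 9 and finishes at 9 + 1 = hour 10.
AV cabling waits on venue access (finishes hour 9); stage build (finishes hour 10, plus 2-hour gap → hour 12). The latest of these is hour 12, which is the earliest AV cabling can start.

12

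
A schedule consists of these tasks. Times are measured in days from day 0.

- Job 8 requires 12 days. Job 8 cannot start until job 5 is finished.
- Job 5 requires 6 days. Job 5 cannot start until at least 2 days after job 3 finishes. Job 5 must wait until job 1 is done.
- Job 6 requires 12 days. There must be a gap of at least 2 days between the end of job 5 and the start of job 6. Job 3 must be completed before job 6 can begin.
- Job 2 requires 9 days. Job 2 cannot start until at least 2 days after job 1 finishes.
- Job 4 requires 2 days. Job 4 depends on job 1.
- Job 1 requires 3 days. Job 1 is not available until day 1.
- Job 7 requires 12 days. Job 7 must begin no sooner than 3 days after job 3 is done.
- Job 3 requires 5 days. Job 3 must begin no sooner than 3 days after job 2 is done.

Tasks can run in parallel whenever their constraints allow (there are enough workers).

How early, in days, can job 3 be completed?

23

Job 1 waits on its own release at day 1, so it starts at day 1 and finishes at 1 + 3 = day 4.
Job 2 cannot begin until job 1 (finishes day 4, plus 2-day gap → day 6). It runs from day 6 to 6 + 9 = day 15.
Job 3 cannot begin until job 2 (finishes day 15, plus 3-day gap → day 18). It runs from day 18 to 18 + 5 = day 23.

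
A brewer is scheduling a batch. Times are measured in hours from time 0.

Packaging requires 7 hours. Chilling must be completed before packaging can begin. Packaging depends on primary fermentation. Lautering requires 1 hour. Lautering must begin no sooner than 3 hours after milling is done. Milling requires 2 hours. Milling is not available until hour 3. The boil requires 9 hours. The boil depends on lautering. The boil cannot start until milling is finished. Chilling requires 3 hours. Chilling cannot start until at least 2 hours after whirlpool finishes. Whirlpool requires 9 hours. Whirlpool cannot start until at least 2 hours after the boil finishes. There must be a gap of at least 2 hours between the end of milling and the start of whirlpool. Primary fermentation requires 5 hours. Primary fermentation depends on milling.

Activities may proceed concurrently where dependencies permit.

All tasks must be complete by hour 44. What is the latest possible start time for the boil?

12

Packaging must finish by hour 44; it takes 7 hours, so it must start by 44 − 7 = hour 37.
Chilling feeds into packaging (must start by hour 37); so chilling must finish by hour 37 and therefore start by hour 34.
Whirlpool must finish before chilling (must start by hour 34, minus 2-hour gap → hour 32). With a 9-hour duration, whirlpool must start by 32 − 9 = hour 23.
The boil feeds into whirlpool (must start by hour 23, minus 2-hour gap → hour 21); so the boil must finish by hour 21 and therefore start by hour 12.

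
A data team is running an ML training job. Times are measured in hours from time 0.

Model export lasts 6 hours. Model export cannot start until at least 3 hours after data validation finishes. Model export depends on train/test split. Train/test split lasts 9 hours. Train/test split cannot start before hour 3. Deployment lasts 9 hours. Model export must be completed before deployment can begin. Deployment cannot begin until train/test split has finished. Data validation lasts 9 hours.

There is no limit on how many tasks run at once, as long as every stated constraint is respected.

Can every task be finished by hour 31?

Yes

After its own release at hour 3, train/test split can start at hour 3 and finishes at hour 12.
Nothing blocks data validation, so it runs from hour 0 to hour 9.
Model export needs all of data validation (finishes hour 9, plus 3-hour gap → hour 12); train/test split (finishes hour 12). That puts its earliest start at hour 12; it finishes at 12 + 6 = hour 18.
Deployment cannot start until model export (finishes hour 18); train/test split (finishes hour 12). The controlling bound is hour 18, so deployment finishes at 18 + 9 = hour 27.
Every task is finished by hour 27, which is no later than the deadline of 31, so the schedule is feasible.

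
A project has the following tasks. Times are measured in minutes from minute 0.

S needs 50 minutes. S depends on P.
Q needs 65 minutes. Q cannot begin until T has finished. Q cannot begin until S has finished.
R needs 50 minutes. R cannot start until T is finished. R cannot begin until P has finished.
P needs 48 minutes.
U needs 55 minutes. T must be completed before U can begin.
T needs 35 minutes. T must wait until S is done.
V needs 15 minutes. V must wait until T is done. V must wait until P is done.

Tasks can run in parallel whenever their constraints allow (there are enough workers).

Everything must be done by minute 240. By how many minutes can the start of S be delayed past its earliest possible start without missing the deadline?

42

P can start immediately at minute 0; it finishes at minute 48.
S cannot begin until P (finishes minute 48). It runs from minute 48 to 48 + 50 = minute 98.

Working backward from the deadline:
Q has no dependents, so it just needs to finish by minute 240. Starting by 240 − 65 = minute 175 achieves that.
R must finish by minute 240; it takes 50 minutes, so it must start by 240 − 50 = minute 190.
U has no dependents, so it just needs to finish by minute 240. Starting by 240 − 55 = minute 185 achieves that.
V has no dependents, so it just needs to finish by minute 240. Starting by 240 − 15 = minute 225 achieves that.
T has several dependents: Q (must start by minute 175); R (must start by minute 190); U (must start by minute 185); V (must start by minute 225). The earliest of those limits is minute 175, so T must start by 175 − 35 = minute 140.
S must finish in time for Q (must start by minute 175); T (must start by minute 140). The tightest is minute 140, so S must start by 140 − 50 = minute 90.
So S can start as early as minute 48 and as late as minute 90, giving 90 − 48 = 42 minutes of slack.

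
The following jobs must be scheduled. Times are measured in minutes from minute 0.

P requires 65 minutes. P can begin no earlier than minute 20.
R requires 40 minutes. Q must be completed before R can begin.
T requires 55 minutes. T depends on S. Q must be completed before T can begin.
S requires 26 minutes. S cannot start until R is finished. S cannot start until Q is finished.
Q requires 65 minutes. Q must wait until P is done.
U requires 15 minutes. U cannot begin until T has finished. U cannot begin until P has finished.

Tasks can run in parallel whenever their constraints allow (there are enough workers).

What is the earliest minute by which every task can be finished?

286

After its own release at minute 20, P can start at minute 20 and finishes at minute 85.
Q waits on P (finishes minute 85), so it starts at minute 85 and finishes at 85 + 65 = minute 150.
R waits on Q (finishes minute 150), so it starts at minute 150 and finishes at 150 + 40 = minute 190.
For S: R (finishes minute 190); Q (finishes minute 150). Taking the maximum gives a start of minute 190, and it finishes at 190 + 26 = minute 216.
T has to wait for S (finishes minute 216); Q (finishes minute 150). The latest of these is minute 216, so T runs minute 216 to 216 + 55 = minute 271.
U cannot start until T (finishes minute 271); P (finishes minute 85). The controlling bound is minute 271, so U finishes at 271 + 15 = minute 286.
All tasks are finished once the last one completes. Finish times: P at 85, Q at 150, R at 190, S at 216, T at 271, U at 286. The latest is minute 286.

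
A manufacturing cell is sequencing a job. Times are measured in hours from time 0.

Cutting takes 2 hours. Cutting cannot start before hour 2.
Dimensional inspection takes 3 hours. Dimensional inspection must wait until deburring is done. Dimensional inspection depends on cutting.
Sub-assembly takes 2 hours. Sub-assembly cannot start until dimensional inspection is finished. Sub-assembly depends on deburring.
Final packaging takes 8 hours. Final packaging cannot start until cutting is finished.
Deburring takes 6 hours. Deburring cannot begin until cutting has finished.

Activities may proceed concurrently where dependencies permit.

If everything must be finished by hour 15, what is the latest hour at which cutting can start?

Sub-assembly must finish by hour 15; it takes 2 hours, so it must start by 15 − 2 = hour 13.
Dimensional inspection has to be done before sub-assembly (must start by hour 13). That means finishing by hour 13, i.e. starting by 13 − 3 = hour 10.
Deburring has several dependents: dimensional inspection (must start by hour 10); sub-assembly (must start by hour 13). The earliest of those limits is hour 10, so deburring must start by 10 − 6 = hour 4.
Final packaging has no dependents, so it just needs to finish by hour 15. Starting by 15 − 8 = hour 7 achieves that.
Cutting feeds deburring (must start by hour 4); dimensional inspection (must start by hour 10); final packaging (must start by hour 7). Taking the minimum, cutting must finish by hour 4 and start by 4 − 2 = hour 2.

2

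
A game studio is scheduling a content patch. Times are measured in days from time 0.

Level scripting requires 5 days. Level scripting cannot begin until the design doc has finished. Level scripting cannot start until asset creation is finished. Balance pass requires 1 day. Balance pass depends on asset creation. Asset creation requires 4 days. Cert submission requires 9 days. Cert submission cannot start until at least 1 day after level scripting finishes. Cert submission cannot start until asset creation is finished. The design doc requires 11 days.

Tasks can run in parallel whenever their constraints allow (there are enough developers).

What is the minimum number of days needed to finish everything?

26

Asset creation can start immediately at day 0; it finishes at day 4.
Balance pass waits on asset creation (finishes day 4), so it starts at day 4 and finishes at 4 + 1 = day 5.
Nothing blocks the design doc, so it runs from day 0 to day 11.
Level scripting needs all of the design doc (finishes day 11); asset creation (finishes day 4). That puts its earliest start at day 11; it finishes at 11 + 5 = day 16.
Cert submission has to wait for level scripting (finishes day 16, plus 1-day gap → day 17); asset creation (finishes day 4). The latest of these is day 17, so cert submission runs day 17 to 17 + 9 = day 26.
All tasks are finished once the last one completes. Finish times: The design doc at 11, Asset creation at 4, Level scripting at 16, Balance pass at 5, Cert submission at 26. The latest is day 26.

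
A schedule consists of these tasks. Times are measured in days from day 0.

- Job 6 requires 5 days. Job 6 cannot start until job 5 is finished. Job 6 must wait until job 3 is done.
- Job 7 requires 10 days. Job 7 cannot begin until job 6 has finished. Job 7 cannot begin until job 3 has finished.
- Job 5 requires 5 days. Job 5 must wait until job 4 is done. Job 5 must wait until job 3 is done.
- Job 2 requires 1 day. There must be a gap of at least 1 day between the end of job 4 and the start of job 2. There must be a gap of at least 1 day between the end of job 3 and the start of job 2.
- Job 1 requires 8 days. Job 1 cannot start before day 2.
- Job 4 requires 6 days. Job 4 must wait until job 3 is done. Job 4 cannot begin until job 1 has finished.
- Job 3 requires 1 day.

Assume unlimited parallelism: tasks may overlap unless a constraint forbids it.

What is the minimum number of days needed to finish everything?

36

Job 3 has no prerequisites, so it starts at day 0 and finishes at day 1.
Job 1 cannot begin until its own release at day 2. It runs from day 2 to 2 + 8 = day 10.
Job 4 has to wait for job 3 (finishes day 1); job 1 (finishes day 10). The latest of these is day 10, so job 4 runs day 10 to 10 + 6 = day 16.
Job 5 needs all of job 4 (finishes day 16); job 3 (finishes day 1). That puts its earliest start at day 16; it finishes at 16 + 5 = day 21.
Job 6 needs all of job 5 (finishes day 21); job 3 (finishes day 1). That puts its earliest start at day 21; it finishes at 21 + 5 = day 26.
Job 7 needs all of job 6 (finishes day 26); job 3 (finishes day 1). That puts its earliest start at day 26; it finishes at 26 + 10 = day 36.
For job 2: job 4 (finishes day 16, plus 1-day gap → day 17); job 3 (finishes day 1, plus 1-day gap → day 2). Taking the maximum gives a start of day 17, and it finishes at 17 + 1 = day 18.
All tasks are finished once the last one completes. Finish times: Job 1 at 10, Job 2 at 18, Job 3 at 1, Job 4 at 16, Job 5 at 21, Job 6 at 26, Job 7 at 36. The latest is day 36.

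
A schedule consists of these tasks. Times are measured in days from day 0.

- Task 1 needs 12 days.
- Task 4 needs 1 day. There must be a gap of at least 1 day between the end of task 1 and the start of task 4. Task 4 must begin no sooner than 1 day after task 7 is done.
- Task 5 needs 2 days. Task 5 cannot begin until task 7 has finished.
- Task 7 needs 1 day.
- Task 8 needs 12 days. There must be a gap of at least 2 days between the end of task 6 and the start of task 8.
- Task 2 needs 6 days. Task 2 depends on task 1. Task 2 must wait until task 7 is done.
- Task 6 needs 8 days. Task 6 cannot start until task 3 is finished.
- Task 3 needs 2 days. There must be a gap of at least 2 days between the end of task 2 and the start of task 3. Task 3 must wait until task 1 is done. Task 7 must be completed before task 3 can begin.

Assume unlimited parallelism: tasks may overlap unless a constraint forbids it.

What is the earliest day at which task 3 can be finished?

Nothing blocks task 7, so it runs from day 0 to day 1.
Task 1 has no prerequisites, so it starts at day 0 and finishes at day 12.
For task 2: task 1 (finishes day 12); task 7 (finishes day 1). Taking the maximum gives a start of day 12, and it finishes at 12 + 6 = day 18.
For task 3: task 2 (finishes day 18, plus 2-day gap → day 20); task 1 (finishes day 12); task 7 (finishes day 1). Taking the maximum gives a start of day 20, and it finishes at 20 + 2 = day 22.

22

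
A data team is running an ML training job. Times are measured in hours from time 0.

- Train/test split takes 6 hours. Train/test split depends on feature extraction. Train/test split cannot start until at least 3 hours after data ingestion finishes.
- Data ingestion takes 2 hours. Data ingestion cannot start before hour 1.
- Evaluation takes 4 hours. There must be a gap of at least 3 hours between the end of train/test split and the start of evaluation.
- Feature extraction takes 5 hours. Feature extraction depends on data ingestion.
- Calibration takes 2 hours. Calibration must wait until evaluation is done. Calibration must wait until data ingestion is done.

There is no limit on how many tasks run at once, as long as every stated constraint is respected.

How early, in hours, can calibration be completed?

23

Data ingestion waits on its own release at hour 1, so it starts at hour 1 and finishes at 1 + 2 = hour 3.
Feature extraction cannot begin until data ingestion (finishes hour 3). It runs from hour 3 to 3 + 5 = hour 8.
Train/test split cannot start until feature extraction (finishes hour 8); data ingestion (finishes hour 3, plus 3-hour gap → hour 6). The controlling bound is hour 8, so train/test split finishes at 8 + 6 = hour 14.
Evaluation cannot begin until train/test split (finishes hour 14, plus 3-hour gap → hour 17). It runs from hour 17 to 17 + 4 = hour 21.
Calibration needs all of evaluation (finishes hour 21); data ingestion (finishes hour 3). That puts its earliest start at hour 21; it finishes at 21 + 2 = hour 23.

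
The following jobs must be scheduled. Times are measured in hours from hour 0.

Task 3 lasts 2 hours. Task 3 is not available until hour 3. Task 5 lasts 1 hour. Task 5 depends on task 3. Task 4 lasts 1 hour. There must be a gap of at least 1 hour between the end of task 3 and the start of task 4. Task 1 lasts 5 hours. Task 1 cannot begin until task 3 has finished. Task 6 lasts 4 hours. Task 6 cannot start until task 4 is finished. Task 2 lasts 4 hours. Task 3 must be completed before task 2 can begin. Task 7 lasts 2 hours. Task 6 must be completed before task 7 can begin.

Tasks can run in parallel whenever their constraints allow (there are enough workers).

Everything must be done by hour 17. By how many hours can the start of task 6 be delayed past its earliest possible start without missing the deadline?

Task 3 waits on its own release at hour 3, so it starts at hour 3 and finishes at 3 + 2 = hour 5.
Task 4 waits on task 3 (finishes hour 5, plus 1-hour gap → hour 6), so it starts at hour 6 and finishes at 6 + 1 = hour 7.
Task 6 cannot begin until task 4 (finishes hour 7). It runs from hour 7 to 7 + 4 = hour 11.

Working backward from the deadline:
To finish by hour 17, task 7 (duration 2) must start no later than hour 15.
Task 6 feeds into task 7 (must start by hour 15); so task 6 must finish by hour 15 and therefore start by hour 11.
So task 6 can start as early as hour 7 and as late as hour 11, giving 11 − 7 = 4 hours of slack.

4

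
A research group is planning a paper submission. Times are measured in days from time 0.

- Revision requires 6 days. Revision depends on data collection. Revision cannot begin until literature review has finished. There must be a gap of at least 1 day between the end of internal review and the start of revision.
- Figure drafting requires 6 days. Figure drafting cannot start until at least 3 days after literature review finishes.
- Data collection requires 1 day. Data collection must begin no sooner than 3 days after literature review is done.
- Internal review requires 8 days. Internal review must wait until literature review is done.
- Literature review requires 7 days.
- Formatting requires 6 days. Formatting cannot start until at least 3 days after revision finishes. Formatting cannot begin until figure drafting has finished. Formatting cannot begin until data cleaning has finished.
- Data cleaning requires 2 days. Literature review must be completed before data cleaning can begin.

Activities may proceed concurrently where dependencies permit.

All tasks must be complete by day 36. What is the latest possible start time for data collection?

20

Formatting must finish by day 36; it takes 6 days, so it must start by 36 − 6 = day 30.
Revision has to be done before formatting (must start by day 30, minus 3-day gap → day 27). That means finishing by day 27, i.e. starting by 27 − 6 = day 21.
Data collection feeds into revision (must start by day 21); so data collection must finish by day 21 and therefore start by day 20.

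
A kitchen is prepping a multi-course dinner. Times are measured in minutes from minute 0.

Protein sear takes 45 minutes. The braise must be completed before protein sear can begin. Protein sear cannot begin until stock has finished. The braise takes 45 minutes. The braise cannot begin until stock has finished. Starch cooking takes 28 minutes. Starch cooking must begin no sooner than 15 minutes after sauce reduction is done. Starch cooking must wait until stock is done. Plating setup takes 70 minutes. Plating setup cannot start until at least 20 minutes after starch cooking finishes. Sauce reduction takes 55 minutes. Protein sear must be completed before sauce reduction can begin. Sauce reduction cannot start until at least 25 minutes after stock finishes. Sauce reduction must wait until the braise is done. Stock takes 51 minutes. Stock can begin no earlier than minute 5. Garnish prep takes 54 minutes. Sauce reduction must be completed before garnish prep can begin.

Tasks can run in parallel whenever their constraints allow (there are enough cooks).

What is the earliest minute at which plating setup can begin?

After its own release at minute 5, stock can start at minute 5 and finishes at minute 56.
After stock (finishes minute 56), the braise can start at minute 56 and finishes at minute 101.
Protein sear needs all of the braise (finishes minute 101); stock (finishes minute 56). That puts its earliest start at minute 101; it finishes at 101 + 45 = minute 146.
For sauce reduction: protein sear (finishes minute 146); stock (finishes minute 56, plus 25-minute gap → minute 81); the braise (finishes minute 101). Taking the maximum gives a start of minute 146, and it finishes at 146 + 55 = minute 201.
Starch cooking cannot start until sauce reduction (finishes minute 201, plus 15-minute gap → minute 216); stock (finishes minute 56). The controlling bound is minute 216, so starch cooking finishes at 216 + 28 = minute 244.
Plating setup waits on starch cooking (finishes minute 244, plus 20-minute gap → minute 264), so the earliest it can start is minute 264.

264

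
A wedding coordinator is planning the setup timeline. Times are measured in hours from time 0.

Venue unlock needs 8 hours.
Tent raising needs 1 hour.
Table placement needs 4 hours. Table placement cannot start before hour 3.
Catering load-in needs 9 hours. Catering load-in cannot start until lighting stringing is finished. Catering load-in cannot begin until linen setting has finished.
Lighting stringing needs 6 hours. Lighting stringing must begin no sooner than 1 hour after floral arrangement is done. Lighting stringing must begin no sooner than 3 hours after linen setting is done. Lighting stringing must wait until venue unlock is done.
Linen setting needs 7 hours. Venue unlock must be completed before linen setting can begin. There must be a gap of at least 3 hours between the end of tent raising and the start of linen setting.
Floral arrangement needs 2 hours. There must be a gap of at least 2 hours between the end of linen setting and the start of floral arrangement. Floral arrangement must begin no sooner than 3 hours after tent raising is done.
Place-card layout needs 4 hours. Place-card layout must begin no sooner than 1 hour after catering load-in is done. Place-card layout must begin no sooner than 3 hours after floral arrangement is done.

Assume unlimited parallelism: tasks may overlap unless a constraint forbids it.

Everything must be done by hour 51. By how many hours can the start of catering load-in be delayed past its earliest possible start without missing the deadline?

Tent raising has no prerequisites, so it starts at hour 0 and finishes at hour 1.
Nothing blocks venue unlock, so it runs from hour 0 to hour 8.
Linen setting needs all of venue unlock (finishes hour 8); tent raising (finishes hour 1, plus 3-hour gap → hour 4). That puts its earliest start at hour 8; it finishes at 8 + 7 = hour 15.
Floral arrangement cannot start until linen setting (finishes hour 15, plus 2-hour gap → hour 17); tent raising (finishes hour 1, plus 3-hour gap → hour 4). The controlling bound is hour 17, so floral arrangement finishes at 17 + 2 = hour 19.
Lighting stringing cannot start until floral arrangement (finishes hour 19, plus 1-hour gap → hour 20); linen setting (finishes hour 15, plus 3-hour gap → hour 18); venue unlock (finishes hour 8). The controlling bound is hour 20, so lighting stringing finishes at 20 + 6 = hour 26.
Catering load-in cannot start until lighting stringing (finishes hour 26); linen setting (finishes hour 15). The controlling bound is hour 26, so catering load-in finishes at 26 + 9 = hour 35.

Working backward from the deadline:
Place-card layout must finish by hour 51; it takes 4 hours, so it must start by 51 − 4 = hour 47.
Catering load-in feeds into place-card layout (must start by hour 47, minus 1-hour gap → hour 46); so catering load-in must finish by hour 46 and therefore start by hour 37.
So catering load-in can start as early as hour 26 and as late as hour 37, giving 37 − 26 = 11 hours of slack.

11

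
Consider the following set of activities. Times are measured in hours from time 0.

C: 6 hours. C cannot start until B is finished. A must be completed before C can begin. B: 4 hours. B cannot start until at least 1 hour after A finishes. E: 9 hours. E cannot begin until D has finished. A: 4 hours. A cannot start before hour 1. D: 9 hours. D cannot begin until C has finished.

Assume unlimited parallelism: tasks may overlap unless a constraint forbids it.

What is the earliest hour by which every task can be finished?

34

After its own release at hour 1, A can start at hour 1 and finishes at hour 5.
B waits on A (finishes hour 5, plus 1-hour gap → hour 6), so it starts at hour 6 and finishes at 6 + 4 = hour 10.
For C: B (finishes hour 10); A (finishes hour 5). Taking the maximum gives a start of hour 10, and it finishes at 10 + 6 = hour 16.
D cannot begin until C (finishes hour 16). It runs from hour 16 to 16 + 9 = hour 25.
E cannot begin until D (finishes hour 25). It runs from hour 25 to 25 + 9 = hour 34.
All tasks are finished once the last one completes. Finish times: A at 5, B at 10, C at 16, D at 25, E at 34. The latest is hour 34.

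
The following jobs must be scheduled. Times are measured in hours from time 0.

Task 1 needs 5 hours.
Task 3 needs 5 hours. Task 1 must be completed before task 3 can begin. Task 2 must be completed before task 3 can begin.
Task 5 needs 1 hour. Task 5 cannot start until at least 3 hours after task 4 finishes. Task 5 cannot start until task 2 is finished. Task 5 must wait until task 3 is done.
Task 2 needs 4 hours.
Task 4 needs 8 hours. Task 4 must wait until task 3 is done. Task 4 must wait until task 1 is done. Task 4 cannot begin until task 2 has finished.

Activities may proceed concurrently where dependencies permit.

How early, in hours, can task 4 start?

10

Task 2 can start immediately at hour 0; it finishes at hour 4.
Task 1 can start immediately at hour 0; it finishes at hour 5.
Task 3 cannot start until task 1 (finishes hour 5); task 2 (finishes hour 4). The controlling bound is hour 5, so task 3 finishes at 5 + 5 = hour 10.
Task 4 waits on task 3 (finishes hour 10); task 1 (finishes hour 5); task 2 (finishes hour 4). The latest of these is hour 10, which is the earliest task 4 can start.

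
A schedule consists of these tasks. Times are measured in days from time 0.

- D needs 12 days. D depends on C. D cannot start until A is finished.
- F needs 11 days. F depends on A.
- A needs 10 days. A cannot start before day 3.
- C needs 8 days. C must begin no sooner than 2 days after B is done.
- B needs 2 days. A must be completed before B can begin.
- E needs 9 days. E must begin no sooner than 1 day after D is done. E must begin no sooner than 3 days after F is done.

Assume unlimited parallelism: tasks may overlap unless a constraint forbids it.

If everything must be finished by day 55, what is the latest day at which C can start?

25

E must finish by day 55; it takes 9 days, so it must start by 55 − 9 = day 46.
D feeds into E (must start by day 46, minus 1-day gap → day 45); so D must finish by day 45 and therefore start by day 33.
Since D (must start by day 33) depends on it, C must finish by day 33. Backing off its 8-day duration gives a latest start of day 25.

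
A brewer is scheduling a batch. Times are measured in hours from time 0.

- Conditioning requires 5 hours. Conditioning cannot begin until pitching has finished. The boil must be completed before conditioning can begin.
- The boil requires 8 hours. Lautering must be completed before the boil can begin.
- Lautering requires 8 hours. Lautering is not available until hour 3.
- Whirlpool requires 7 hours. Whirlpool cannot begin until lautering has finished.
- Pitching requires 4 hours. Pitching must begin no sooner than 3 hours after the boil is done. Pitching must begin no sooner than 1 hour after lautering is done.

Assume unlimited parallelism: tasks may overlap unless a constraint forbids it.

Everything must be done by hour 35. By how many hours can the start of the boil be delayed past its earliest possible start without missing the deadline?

4

Lautering cannot begin until its own release at hour 3. It runs from hour 3 to 3 + 8 = hour 11.
The boil cannot begin until lautering (finishes hour 11). It runs from hour 11 to 11 + 8 = hour 19.

Working backward from the deadline:
Conditioning must finish by hour 35; it takes 5 hours, so it must start by 35 − 5 = hour 30.
Since conditioning (must start by hour 30) depends on it, pitching must finish by hour 30. Backing off its 4-hour duration gives a latest start of hour 26.
The boil feeds pitching (must start by hour 26, minus 3-hour gap → hour 23); conditioning (must start by hour 30). Taking the minimum, the boil must finish by hour 23 and start by 23 − 8 = hour 15.
So the boil can start as early as hour 11 and as late as hour 15, giving 15 − 11 = 4 hours of slack.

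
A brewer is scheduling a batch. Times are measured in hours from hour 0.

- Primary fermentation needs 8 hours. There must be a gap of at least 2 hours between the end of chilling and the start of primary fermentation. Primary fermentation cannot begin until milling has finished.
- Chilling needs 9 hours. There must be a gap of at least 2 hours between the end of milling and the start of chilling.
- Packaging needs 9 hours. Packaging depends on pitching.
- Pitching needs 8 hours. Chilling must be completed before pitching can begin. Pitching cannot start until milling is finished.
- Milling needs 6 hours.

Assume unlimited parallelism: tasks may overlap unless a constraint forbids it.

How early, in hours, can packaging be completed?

34

Milling has no prerequisites, so it starts at hour 0 and finishes at hour 6.
After milling (finishes hour 6, plus 2-hour gap → hour 8), chilling can start at hour 8 and finishes at hour 17.
Pitching has to wait for chilling (finishes hour 17); milling (finishes hour 6). The latest of these is hour 17, so pitching runs hour 17 to 17 + 8 = hour 25.
After pitching (finishes hour 25), packaging can start at hour 25 and finishes at hour 34.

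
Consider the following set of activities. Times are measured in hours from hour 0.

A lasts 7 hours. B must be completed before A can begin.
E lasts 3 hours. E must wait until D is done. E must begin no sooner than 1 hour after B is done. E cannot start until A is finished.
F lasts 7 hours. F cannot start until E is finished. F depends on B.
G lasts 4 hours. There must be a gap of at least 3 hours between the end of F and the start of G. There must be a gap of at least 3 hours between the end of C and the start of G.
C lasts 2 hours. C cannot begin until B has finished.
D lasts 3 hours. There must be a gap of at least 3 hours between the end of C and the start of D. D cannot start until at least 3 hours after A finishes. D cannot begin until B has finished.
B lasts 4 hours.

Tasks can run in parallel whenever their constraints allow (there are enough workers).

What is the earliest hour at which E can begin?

17

Nothing blocks B, so it runs from hour 0 to hour 4.
C waits on B (finishes hour 4), so it starts at hour 4 and finishes at 4 + 2 = hour 6.
After B (finishes hour 4), A can start at hour 4 and finishes at hour 11.
D needs all of C (finishes hour 6, plus 3-hour gap → hour 9); A (finishes hour 11, plus 3-hour gap → hour 14); B (finishes hour 4). That puts its earliest start at hour 14; it finishes at 14 + 3 = hour 17.
E waits on D (finishes hour 17); B (finishes hour 4, plus 1-hour gap → hour 5); A (finishes hour 11). The latest of these is hour 17, which is the earliest E can start.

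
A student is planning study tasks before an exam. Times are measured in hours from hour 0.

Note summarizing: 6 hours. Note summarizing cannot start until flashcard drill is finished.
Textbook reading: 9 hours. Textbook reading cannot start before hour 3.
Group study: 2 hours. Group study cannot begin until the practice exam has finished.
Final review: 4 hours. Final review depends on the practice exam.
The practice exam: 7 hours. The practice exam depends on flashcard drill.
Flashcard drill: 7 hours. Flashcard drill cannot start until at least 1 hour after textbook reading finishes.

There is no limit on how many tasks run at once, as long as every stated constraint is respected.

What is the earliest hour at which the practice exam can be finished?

Textbook reading waits on its own release at hour 3, so it starts at hour 3 and finishes at 3 + 9 = hour 12.
After textbook reading (finishes hour 12, plus 1-hour gap → hour 13), flashcard drill can start at hour 13 and finishes at hour 20.
The practice exam waits on flashcard drill (finishes hour 20), so it starts at hour 20 and finishes at 20 + 7 = hour 27.

27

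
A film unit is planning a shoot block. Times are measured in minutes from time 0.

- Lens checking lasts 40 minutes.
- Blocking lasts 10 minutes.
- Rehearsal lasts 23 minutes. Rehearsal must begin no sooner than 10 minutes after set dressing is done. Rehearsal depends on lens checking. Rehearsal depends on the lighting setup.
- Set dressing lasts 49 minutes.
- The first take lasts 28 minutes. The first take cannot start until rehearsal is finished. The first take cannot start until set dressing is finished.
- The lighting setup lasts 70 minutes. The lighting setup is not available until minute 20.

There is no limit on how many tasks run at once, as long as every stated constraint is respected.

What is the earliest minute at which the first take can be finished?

Lens checking can start immediately at minute 0; it finishes at minute 40.
The lighting setup waits on its own release at minute 20, so it starts at minute 20 and finishes at 20 + 70 = minute 90.
Nothing blocks set dressing, so it runs from minute 0 to minute 49.
For rehearsal: set dressing (finishes minute 49, plus 10-minute gap → minute 59); lens checking (finishes minute 40); the lighting setup (finishes minute 90). Taking the maximum gives a start of minute 90, and it finishes at 90 + 23 = minute 113.
For the first take: rehearsal (finishes minute 113); set dressing (finishes minute 49). Taking the maximum gives a start of minute 113, and it finishes at 113 + 28 = minute 141.

141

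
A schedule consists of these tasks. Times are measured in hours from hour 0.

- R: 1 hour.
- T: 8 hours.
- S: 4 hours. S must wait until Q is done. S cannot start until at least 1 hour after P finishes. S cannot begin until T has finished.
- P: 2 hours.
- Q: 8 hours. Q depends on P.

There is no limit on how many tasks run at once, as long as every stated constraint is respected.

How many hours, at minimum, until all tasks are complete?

14

Nothing blocks T, so it runs from hour 0 to hour 8.
Nothing blocks R, so it runs from hour 0 to hour 1.
Nothing blocks P, so it runs from hour 0 to hour 2.
Q waits on P (finishes hour 2), so it starts at hour 2 and finishes at 2 + 8 = hour 10.
For S: Q (finishes hour 10); P (finishes hour 2, plus 1-hour gap → hour 3); T (finishes hour 8). Taking the maximum gives a start of hour 10, and it finishes at 10 + 4 = hour 14.
All tasks are finished once the last one completes. Finish times: P at 2, Q at 10, R at 1, S at 14, T at 8. The latest is hour 14.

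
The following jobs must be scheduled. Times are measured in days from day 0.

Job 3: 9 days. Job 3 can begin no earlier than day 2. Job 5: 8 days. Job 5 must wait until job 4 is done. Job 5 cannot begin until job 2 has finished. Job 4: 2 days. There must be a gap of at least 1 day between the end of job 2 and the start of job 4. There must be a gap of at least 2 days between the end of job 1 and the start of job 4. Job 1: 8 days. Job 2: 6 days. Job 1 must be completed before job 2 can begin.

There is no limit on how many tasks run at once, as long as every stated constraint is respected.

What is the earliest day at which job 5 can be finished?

Job 1 can start immediately at day 0; it finishes at day 8.
After job 1 (finishes day 8), job 2 can start at day 8 and finishes at day 14.
Job 4 needs all of job 2 (finishes day 14, plus 1-day gap → day 15); job 1 (finishes day 8, plus 2-day gap → day 10). That puts its earliest start at day 15; it finishes at 15 + 2 = day 17.
Job 5 cannot start until job 4 (finishes day 17); job 2 (finishes day 14). The controlling bound is day 17, so job 5 finishes at 17 + 8 = day 25.

25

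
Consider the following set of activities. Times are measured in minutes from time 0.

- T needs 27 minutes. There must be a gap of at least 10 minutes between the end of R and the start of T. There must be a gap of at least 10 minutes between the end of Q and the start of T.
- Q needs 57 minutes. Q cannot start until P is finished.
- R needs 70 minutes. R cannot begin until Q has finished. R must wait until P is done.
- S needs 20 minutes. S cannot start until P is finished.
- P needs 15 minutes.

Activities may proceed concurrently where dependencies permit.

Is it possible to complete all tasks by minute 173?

No

P has no prerequisites, so it starts at minute 0 and finishes at minute 15.
S cannot begin until P (finishes minute 15). It runs from minute 15 to 15 + 20 = minute 35.
Q waits on P (finishes minute 15), so it starts at minute 15 and finishes at 15 + 57 = minute 72.
For R: Q (finishes minute 72); P (finishes minute 15). Taking the maximum gives a start of minute 72, and it finishes at 72 + 70 = minute 142.
T cannot start until R (finishes minute 142, plus 10-minute gap → minute 152); Q (finishes minute 72, plus 10-minute gap → minute 82). The controlling bound is minute 152, so T finishes at 152 + 27 = minute 179.
The earliest everything can be done is minute 179, which is after the deadline of 173, so it is not possible.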